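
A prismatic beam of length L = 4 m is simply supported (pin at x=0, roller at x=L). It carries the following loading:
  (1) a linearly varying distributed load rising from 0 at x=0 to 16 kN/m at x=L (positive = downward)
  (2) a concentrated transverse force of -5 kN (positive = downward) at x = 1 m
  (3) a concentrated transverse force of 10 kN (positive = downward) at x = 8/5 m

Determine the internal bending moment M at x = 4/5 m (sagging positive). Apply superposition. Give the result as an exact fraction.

Load 1 — triangular load w₀=16 kN/m (0→w₀ over full span):
  M_1 = w₀Lx/6 - w₀x³/(6L) = 16·4·(4/5)/6 - 16·(4/5)³/(6·4) = 1024/125 kN·m
Load 2 — point force P=-5 kN at a=1 m (b=L-a=3):
  M_2 = Pbx/L  [x≤a] = (-5)·3·(4/5)/4 = -3 kN·m
Load 3 — point force P=10 kN at a=8/5 m (b=L-a=12/5):
  M_3 = Pbx/L  [x≤a] = 10·(12/5)·(4/5)/4 = 24/5 kN·m
Superposition: M = Σ M_i = 1249/125 kN·m ≈ 9.992000 kN·m

M(4/5) = 1249/125 kN·m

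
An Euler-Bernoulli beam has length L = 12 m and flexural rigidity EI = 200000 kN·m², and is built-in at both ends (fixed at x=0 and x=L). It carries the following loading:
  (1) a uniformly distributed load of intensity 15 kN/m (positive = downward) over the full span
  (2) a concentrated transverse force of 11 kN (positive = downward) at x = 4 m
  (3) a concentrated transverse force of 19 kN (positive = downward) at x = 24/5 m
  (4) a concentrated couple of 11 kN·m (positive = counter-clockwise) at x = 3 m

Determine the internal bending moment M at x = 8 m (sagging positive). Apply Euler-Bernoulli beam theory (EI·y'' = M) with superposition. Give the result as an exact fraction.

Load 1 — uniform load w=15 kN/m over full span:
  M_1 = wLx/2 - wL²/12 - wx²/2 = 15·12·8/2 - 15·12²/12 - 15·8²/2 = 60 kN·m
Load 2 — point force P=11 kN at a=4 m (b=L-a=8):
  M_2 = Pa²(a+3b)(L-x)/L³ - Pa²b/L²  [x>a] = 11·4²·(4+3·8)·(12-8)/12³ - 11·4²·8/12² = 44/27 kN·m
Load 3 — point force P=19 kN at a=24/5 m (b=L-a=36/5):
  M_3 = Pa²(a+3b)(L-x)/L³ - Pa²b/L²  [x>a] = 19·(24/5)²·((24/5)+3·(36/5))·(12-8)/12³ - 19·(24/5)²·(36/5)/12² = 608/125 kN·m
Load 4 — applied couple M₀=11 kN·m at a=3 m (b=L-a=9):
  M_4 = R_Ax - M_A - M₀  [x>a] with R_A=33/32, M_A=-33/16 = (33/32)·8 - (-33/16) - 11 = -11/16 kN·m
Superposition: M = Σ M_i = 3553531/54000 kN·m ≈ 65.806130 kN·m

M(8) = 3553531/54000 kN·m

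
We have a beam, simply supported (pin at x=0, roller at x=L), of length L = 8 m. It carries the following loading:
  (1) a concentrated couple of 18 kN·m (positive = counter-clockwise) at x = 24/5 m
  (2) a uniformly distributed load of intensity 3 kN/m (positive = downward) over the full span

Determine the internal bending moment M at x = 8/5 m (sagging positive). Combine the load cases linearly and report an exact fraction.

M(8/5) = 474/25 kN·m

Load 1 — applied couple M₀=18 kN·m at a=24/5 m (b=L-a=16/5):
  M_1 = M₀x/L  [x≤a] = 18·(8/5)/8 = 18/5 kN·m
Load 2 — uniform load w=3 kN/m over full span:
  M_2 = wx(L-x)/2 = 3·(8/5)·(8-(8/5))/2 = 384/25 kN·m
Superposition: M = Σ M_i = 474/25 kN·m ≈ 18.960000 kN·m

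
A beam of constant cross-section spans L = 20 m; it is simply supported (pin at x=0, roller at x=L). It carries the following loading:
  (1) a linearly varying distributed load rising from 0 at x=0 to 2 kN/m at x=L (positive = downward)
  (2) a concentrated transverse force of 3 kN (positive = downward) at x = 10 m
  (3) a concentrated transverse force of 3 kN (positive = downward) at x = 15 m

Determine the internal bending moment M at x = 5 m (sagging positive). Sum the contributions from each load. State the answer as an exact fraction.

Load 1 — triangular load w₀=2 kN/m (0→w₀ over full span):
  M_1 = w₀Lx/6 - w₀x³/(6L) = 2·20·5/6 - 2·5³/(6·20) = 125/4 kN·m
Load 2 — point force P=3 kN at a=10 m (b=L-a=10):
  M_2 = Pbx/L  [x≤a] = 3·10·5/20 = 15/2 kN·m
Load 3 — point force P=3 kN at a=15 m (b=L-a=5):
  M_3 = Pbx/L  [x≤a] = 3·5·5/20 = 15/4 kN·m
Superposition: M = Σ M_i = 85/2 kN·m ≈ 42.500000 kN·m

M(5) = 85/2 kN·m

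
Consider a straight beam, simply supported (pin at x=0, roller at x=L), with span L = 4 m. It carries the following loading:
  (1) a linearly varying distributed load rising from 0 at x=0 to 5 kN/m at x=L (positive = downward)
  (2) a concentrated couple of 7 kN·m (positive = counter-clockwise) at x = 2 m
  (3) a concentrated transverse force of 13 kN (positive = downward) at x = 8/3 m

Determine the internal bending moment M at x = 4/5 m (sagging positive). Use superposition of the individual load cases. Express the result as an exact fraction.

Load 1 — triangular load w₀=5 kN/m (0→w₀ over full span):
  M_1 = w₀Lx/6 - w₀x³/(6L) = 5·4·(4/5)/6 - 5·(4/5)³/(6·4) = 64/25 kN·m
Load 2 — applied couple M₀=7 kN·m at a=2 m (b=L-a=2):
  M_2 = M₀x/L  [x≤a] = 7·(4/5)/4 = 7/5 kN·m
Load 3 — point force P=13 kN at a=8/3 m (b=L-a=4/3):
  M_3 = Pbx/L  [x≤a] = 13·(4/3)·(4/5)/4 = 52/15 kN·m
Superposition: M = Σ M_i = 557/75 kN·m ≈ 7.426667 kN·m

M(4/5) = 557/75 kN·m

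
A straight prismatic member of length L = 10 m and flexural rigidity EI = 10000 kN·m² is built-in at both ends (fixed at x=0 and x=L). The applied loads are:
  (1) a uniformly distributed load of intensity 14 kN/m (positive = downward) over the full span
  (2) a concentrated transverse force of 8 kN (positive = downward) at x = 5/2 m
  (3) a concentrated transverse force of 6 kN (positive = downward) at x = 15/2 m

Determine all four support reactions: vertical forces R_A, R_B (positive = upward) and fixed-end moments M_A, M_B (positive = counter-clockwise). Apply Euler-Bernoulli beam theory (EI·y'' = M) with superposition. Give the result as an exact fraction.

Load 1 — uniform load w=14 kN/m over full span:
  R_A = wL/2 = 14·10/2 = 70 kN
  M_A = wL²/12 = 14·10²/12 = 350/3 kN·m
  R_B = wL/2 = 14·10/2 = 70 kN
  M_B = -wL²/12 = -14·10²/12 = -350/3 kN·m
Load 2 — point force P=8 kN at a=5/2 m (b=L-a=15/2):
  R_A = Pb²(3a+b)/L³ = 8·(15/2)²·(3·(5/2)+(15/2))/10³ = 27/4 kN
  M_A = Pab²/L² = 8·(5/2)·(15/2)²/10² = 45/4 kN·m
  R_B = Pa²(a+3b)/L³ = 8·(5/2)²·((5/2)+3·(15/2))/10³ = 5/4 kN
  M_B = -Pa²b/L² = -8·(5/2)²·(15/2)/10² = -15/4 kN·m
Load 3 — point force P=6 kN at a=15/2 m (b=L-a=5/2):
  R_A = Pb²(3a+b)/L³ = 6·(5/2)²·(3·(15/2)+(5/2))/10³ = 15/16 kN
  M_A = Pab²/L² = 6·(15/2)·(5/2)²/10² = 45/16 kN·m
  R_B = Pa²(a+3b)/L³ = 6·(15/2)²·((15/2)+3·(5/2))/10³ = 81/16 kN
  M_B = -Pa²b/L² = -6·(15/2)²·(5/2)/10² = -135/16 kN·m
Superposition: R_A = 1243/16 kN, M_A = 6275/48 kN·m, R_B = 1221/16 kN, M_B = -6185/48 kN·m

R_A = 1243/16 kN, M_A = 6275/48 kN·m, R_B = 1221/16 kN, M_B = -6185/48 kN·m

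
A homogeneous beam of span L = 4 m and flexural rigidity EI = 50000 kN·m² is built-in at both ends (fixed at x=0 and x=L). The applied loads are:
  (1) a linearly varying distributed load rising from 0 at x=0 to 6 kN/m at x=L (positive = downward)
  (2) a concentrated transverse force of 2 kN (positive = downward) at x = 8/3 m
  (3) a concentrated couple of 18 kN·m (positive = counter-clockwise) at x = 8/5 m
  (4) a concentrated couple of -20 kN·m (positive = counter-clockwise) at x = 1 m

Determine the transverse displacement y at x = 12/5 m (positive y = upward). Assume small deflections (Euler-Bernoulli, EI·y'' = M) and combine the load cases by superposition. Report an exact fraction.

Load 1 — triangular load w₀=6 kN/m (0→w₀ over full span):
  y_1 = -w₀x²(L-x)²(x+2L)/(120LEI) = -6·(12/5)²·(4-(12/5))²·((12/5)+2·4)/(120·4·50000) = -1872/48828125 m
Load 2 — point force P=2 kN at a=8/3 m (b=L-a=4/3):
  y_2 = -Pb²x²(3aL-(3a+b)x)/(6L³EI)  [x≤a] = -2·(4/3)²·(12/5)²·(3·(8/3)·4-(3·(8/3)+(4/3))·(12/5))/(6·4³·50000) = -4/390625 m
Load 3 — applied couple M₀=18 kN·m at a=8/5 m (b=L-a=12/5):
  y_3 = (R_Ax³/6 - M_Ax²/2 - M₀(x-a)²/2)/EI  [x>a] with R_A=162/25, M_A=54/25 = ((162/25)·(12/5)³/6 - (54/25)·(12/5)²/2 - 18·((12/5)-(8/5))²/2)/50000 = 576/9765625 m
Load 4 — applied couple M₀=-20 kN·m at a=1 m (b=L-a=3):
  y_4 = (R_Ax³/6 - M_Ax²/2 - M₀(x-a)²/2)/EI  [x>a] with R_A=-45/8, M_A=15/4 = ((-45/8)·(12/5)³/6 - (15/4)·(12/5)²/2 - (-20)·((12/5)-1)²/2)/50000 = -13/156250 m
Superposition: y = Σ y_i = -7109/97656250 m ≈ -0.000073 m

y(12/5) = -7109/97656250 m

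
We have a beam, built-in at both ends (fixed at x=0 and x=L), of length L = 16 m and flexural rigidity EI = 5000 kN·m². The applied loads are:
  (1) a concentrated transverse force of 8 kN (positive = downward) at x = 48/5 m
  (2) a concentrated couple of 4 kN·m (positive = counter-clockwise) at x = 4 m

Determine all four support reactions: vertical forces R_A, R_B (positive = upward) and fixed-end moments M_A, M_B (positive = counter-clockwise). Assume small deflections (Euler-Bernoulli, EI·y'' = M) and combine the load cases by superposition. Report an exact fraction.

Load 1 — point force P=8 kN at a=48/5 m (b=L-a=32/5):
  R_A = Pb²(3a+b)/L³ = 8·(32/5)²·(3·(48/5)+(32/5))/16³ = 352/125 kN
  M_A = Pab²/L² = 8·(48/5)·(32/5)²/16² = 1536/125 kN·m
  R_B = Pa²(a+3b)/L³ = 8·(48/5)²·((48/5)+3·(32/5))/16³ = 648/125 kN
  M_B = -Pa²b/L² = -8·(48/5)²·(32/5)/16² = -2304/125 kN·m
Load 2 — applied couple M₀=4 kN·m at a=4 m (b=L-a=12):
  R_A = 6M₀ab/L³ = 6·4·4·12/16³ = 9/32 kN
  M_A = M₀b(2a-b)/L² = 4·12·(2·4-12)/16² = -3/4 kN·m
  R_B = -6M₀ab/L³ = -6·4·4·12/16³ = -9/32 kN
  M_B = M₀a(2b-a)/L² = 4·4·(2·12-4)/16² = 5/4 kN·m
Superposition: R_A = 12389/4000 kN, M_A = 5769/500 kN·m, R_B = 19611/4000 kN, M_B = -8591/500 kN·m

R_A = 12389/4000 kN, M_A = 5769/500 kN·m, R_B = 19611/4000 kN, M_B = -8591/500 kN·m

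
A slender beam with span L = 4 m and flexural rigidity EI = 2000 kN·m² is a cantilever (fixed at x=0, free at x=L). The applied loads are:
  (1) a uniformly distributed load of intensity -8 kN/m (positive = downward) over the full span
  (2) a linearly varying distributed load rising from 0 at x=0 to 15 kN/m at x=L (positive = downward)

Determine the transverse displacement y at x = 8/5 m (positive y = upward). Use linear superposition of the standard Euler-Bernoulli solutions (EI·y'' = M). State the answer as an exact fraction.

y(8/5) = -3904/390625 m

Load 1 — uniform load w=-8 kN/m over full span:
  y_1 = -wx²(x²-4Lx+6L²)/(24EI) = -(-8)·(8/5)²·((8/5)²-4·4·(8/5)+6·4²)/(24·2000) = 2432/78125 m
Load 2 — triangular load w₀=15 kN/m (0→w₀ over full span):
  y_2 = (w₀Lx³/12-w₀L²x²/6-w₀x⁵/(120L))/EI = (15·4·(8/5)³/12-15·4²·(8/5)²/6-15·(8/5)⁵/(120·4))/2000 = -16064/390625 m
Superposition: y = Σ y_i = -3904/390625 m ≈ -0.009994 m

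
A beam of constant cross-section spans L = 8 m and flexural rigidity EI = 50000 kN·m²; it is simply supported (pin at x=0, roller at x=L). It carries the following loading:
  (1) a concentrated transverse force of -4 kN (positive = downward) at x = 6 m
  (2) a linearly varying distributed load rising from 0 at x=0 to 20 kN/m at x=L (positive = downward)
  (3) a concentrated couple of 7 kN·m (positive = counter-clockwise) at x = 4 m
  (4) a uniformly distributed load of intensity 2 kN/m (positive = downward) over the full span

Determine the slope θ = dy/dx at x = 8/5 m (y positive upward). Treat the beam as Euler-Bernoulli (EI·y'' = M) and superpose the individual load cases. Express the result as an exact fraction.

Load 1 — point force P=-4 kN at a=6 m (b=L-a=2):
  θ_1 = -Pb(L²-b²-3x²)/(6LEI)  [x≤a] = -(-4)·2·(8²-2²-3·(8/5)²)/(6·8·50000) = 109/625000 rad
Load 2 — triangular load w₀=20 kN/m (0→w₀ over full span):
  θ_2 = -w₀(7L⁴-30L²x²+15x⁴)/(360LEI) = -20·(7·8⁴-30·8²·(8/5)²+15·(8/5)⁴)/(360·8·50000) = -11648/3515625 rad
Load 3 — applied couple M₀=7 kN·m at a=4 m (b=L-a=4):
  θ_3 = (M₀x²/(2L)+C₁)/EI  [x≤a] with C₁=M₀(3b²-L²)/(6L)=-7/3 = (7·(8/5)²/(2·8)+(-7/3))/50000 = -91/3750000 rad
Load 4 — uniform load w=2 kN/m over full span:
  θ_4 = -w(L³-6Lx²+4x³)/(24EI) = -2·(8³-6·8·(8/5)²+4·(8/5)³)/(24·50000) = -264/390625 rad
Superposition: θ = Σ θ_i = -215939/56250000 rad ≈ -0.003839 rad

θ(8/5) = -215939/56250000 rad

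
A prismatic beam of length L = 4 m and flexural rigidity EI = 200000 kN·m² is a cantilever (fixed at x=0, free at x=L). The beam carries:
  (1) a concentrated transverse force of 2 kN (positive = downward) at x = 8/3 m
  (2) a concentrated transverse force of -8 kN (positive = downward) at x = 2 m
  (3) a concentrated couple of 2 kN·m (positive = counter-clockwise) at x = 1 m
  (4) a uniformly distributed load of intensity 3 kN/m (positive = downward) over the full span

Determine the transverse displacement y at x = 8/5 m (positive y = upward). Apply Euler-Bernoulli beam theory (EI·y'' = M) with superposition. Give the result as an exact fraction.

y(8/5) = -21731/375000000 m

Load 1 — point force P=2 kN at a=8/3 m (b=L-a=4/3):
  y_1 = -Px²(3a-x)/(6EI)  [x≤a] = -2·(8/5)²·(3·(8/3)-(8/5))/(6·200000) = -32/1171875 m
Load 2 — point force P=-8 kN at a=2 m (b=L-a=2):
  y_2 = -Px²(3a-x)/(6EI)  [x≤a] = -(-8)·(8/5)²·(3·2-(8/5))/(6·200000) = 88/1171875 m
Load 3 — applied couple M₀=2 kN·m at a=1 m (b=L-a=3):
  y_3 = M₀a(2x-a)/(2EI)  [x>a] = 2·1·(2·(8/5)-1)/(2·200000) = 11/1000000 m
Load 4 — uniform load w=3 kN/m over full span:
  y_4 = -wx²(x²-4Lx+6L²)/(24EI) = -3·(8/5)²·((8/5)²-4·4·(8/5)+6·4²)/(24·200000) = -228/1953125 m
Superposition: y = Σ y_i = -21731/375000000 m ≈ -0.000058 m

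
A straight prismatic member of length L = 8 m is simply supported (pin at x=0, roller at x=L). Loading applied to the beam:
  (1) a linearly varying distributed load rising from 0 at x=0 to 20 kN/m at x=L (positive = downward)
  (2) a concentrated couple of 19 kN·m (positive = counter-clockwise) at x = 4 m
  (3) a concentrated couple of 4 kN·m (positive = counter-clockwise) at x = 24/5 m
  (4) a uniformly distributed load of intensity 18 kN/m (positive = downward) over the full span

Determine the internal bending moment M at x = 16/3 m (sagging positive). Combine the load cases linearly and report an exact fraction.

M(16/3) = 16147/81 kN·m

Load 1 — triangular load w₀=20 kN/m (0→w₀ over full span):
  M_1 = w₀Lx/6 - w₀x³/(6L) = 20·8·(16/3)/6 - 20·(16/3)³/(6·8) = 6400/81 kN·m
Load 2 — applied couple M₀=19 kN·m at a=4 m (b=L-a=4):
  M_2 = M₀x/L - M₀  [x>a] = 19·(16/3)/8 - 19 = -19/3 kN·m
Load 3 — applied couple M₀=4 kN·m at a=24/5 m (b=L-a=16/5):
  M_3 = M₀x/L - M₀  [x>a] = 4·(16/3)/8 - 4 = -4/3 kN·m
Load 4 — uniform load w=18 kN/m over full span:
  M_4 = wx(L-x)/2 = 18·(16/3)·(8-(16/3))/2 = 128 kN·m
Superposition: M = Σ M_i = 16147/81 kN·m ≈ 199.345679 kN·m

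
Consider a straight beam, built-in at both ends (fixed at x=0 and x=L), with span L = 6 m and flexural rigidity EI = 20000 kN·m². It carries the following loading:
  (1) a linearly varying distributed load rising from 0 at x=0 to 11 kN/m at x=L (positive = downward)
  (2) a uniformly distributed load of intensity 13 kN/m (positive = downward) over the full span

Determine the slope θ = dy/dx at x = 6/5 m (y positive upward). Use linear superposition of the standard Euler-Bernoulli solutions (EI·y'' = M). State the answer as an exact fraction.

θ(6/5) = -612/390625 rad

Load 1 — triangular load w₀=11 kN/m (0→w₀ over full span):
  θ_1 = -w₀(2x(L-x)(L-2x)(x+2L)+x²(L-x)²)/(120LEI) = -11·(2·(6/5)·(6-(6/5))·(6-2·(6/5))·((6/5)+2·6)+(6/5)²·(6-(6/5))²)/(120·6·20000) = -693/1562500 rad
Load 2 — uniform load w=13 kN/m over full span:
  θ_2 = -wx(L-x)(L-2x)/(12EI) = -13·(6/5)·(6-(6/5))·(6-2·(6/5))/(12·20000) = -351/312500 rad
Superposition: θ = Σ θ_i = -612/390625 rad ≈ -0.001567 rad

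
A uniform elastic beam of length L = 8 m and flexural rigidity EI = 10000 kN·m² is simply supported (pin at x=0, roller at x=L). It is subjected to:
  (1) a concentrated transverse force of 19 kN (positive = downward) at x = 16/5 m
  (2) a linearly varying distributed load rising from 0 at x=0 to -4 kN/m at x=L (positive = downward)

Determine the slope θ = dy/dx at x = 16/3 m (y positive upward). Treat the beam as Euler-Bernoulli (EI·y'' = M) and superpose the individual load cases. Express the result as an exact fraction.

θ(16/3) = 41576/18984375 rad

Load 1 — point force P=19 kN at a=16/5 m (b=L-a=24/5):
  θ_1 = -Pa(2L²-6Lx+3x²+a²)/(6LEI)  [x>a] = -19·(16/5)·(2·8²-6·8·(16/3)+3·(16/3)²+(16/5)²)/(6·8·10000) = 2888/703125 rad
Load 2 — triangular load w₀=-4 kN/m (0→w₀ over full span):
  θ_2 = -w₀(7L⁴-30L²x²+15x⁴)/(360LEI) = -(-4)·(7·8⁴-30·8²·(16/3)²+15·(16/3)⁴)/(360·8·10000) = -1456/759375 rad
Superposition: θ = Σ θ_i = 41576/18984375 rad ≈ 0.002190 rad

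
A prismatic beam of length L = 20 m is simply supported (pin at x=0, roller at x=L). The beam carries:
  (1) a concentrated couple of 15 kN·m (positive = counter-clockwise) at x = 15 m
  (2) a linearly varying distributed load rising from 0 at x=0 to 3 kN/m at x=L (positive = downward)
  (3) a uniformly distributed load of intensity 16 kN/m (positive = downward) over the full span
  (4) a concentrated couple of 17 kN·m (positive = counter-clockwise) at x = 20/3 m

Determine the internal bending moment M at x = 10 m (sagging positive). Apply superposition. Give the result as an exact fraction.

M(10) = 874 kN·m

Load 1 — applied couple M₀=15 kN·m at a=15 m (b=L-a=5):
  M_1 = M₀x/L  [x≤a] = 15·10/20 = 15/2 kN·m
Load 2 — triangular load w₀=3 kN/m (0→w₀ over full span):
  M_2 = w₀Lx/6 - w₀x³/(6L) = 3·20·10/6 - 3·10³/(6·20) = 75 kN·m
Load 3 — uniform load w=16 kN/m over full span:
  M_3 = wx(L-x)/2 = 16·10·(20-10)/2 = 800 kN·m
Load 4 — applied couple M₀=17 kN·m at a=20/3 m (b=L-a=40/3):
  M_4 = M₀x/L - M₀  [x>a] = 17·10/20 - 17 = -17/2 kN·m
Superposition: M = Σ M_i = 874 kN·m ≈ 874.000000 kN·m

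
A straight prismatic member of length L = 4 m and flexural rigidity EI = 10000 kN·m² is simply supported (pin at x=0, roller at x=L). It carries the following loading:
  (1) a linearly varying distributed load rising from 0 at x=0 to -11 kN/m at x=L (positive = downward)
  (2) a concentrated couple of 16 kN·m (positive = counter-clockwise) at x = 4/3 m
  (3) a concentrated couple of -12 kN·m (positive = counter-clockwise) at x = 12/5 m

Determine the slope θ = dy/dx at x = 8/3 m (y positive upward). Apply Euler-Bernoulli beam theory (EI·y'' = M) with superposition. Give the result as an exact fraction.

θ(8/3) = -5108/3796875 rad

Load 1 — triangular load w₀=-11 kN/m (0→w₀ over full span):
  θ_1 = -w₀(7L⁴-30L²x²+15x⁴)/(360LEI) = -(-11)·(7·4⁴-30·4²·(8/3)²+15·(8/3)⁴)/(360·4·10000) = -1001/1518750 rad
Load 2 — applied couple M₀=16 kN·m at a=4/3 m (b=L-a=8/3):
  θ_2 = (M₀x²/(2L)-M₀(x-a)+C₁)/EI  [x>a] with C₁=M₀(3b²-L²)/(6L)=32/9 = (16·(8/3)²/(2·4)-16·((8/3)-(4/3))+(32/9))/10000 = -2/5625 rad
Load 3 — applied couple M₀=-12 kN·m at a=12/5 m (b=L-a=8/5):
  θ_3 = (M₀x²/(2L)-M₀(x-a)+C₁)/EI  [x>a] with C₁=M₀(3b²-L²)/(6L)=104/25 = ((-12)·(8/3)²/(2·4)-(-12)·((8/3)-(12/5))+(104/25))/10000 = -31/93750 rad
Superposition: θ = Σ θ_i = -5108/3796875 rad ≈ -0.001345 rad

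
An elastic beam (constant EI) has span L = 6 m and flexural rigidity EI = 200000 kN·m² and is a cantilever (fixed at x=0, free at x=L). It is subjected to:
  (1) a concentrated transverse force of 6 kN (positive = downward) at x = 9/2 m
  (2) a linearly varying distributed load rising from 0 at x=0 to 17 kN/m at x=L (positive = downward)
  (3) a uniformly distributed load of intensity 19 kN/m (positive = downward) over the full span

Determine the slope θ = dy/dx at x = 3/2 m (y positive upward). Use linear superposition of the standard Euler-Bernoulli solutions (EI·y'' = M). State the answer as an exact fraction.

Load 1 — point force P=6 kN at a=9/2 m (b=L-a=3/2):
  θ_1 = -Px(2a-x)/(2EI)  [x≤a] = -6·(3/2)·(2·(9/2)-(3/2))/(2·200000) = -27/160000 rad
Load 2 — triangular load w₀=17 kN/m (0→w₀ over full span):
  θ_2 = (w₀Lx²/4-w₀L²x/3-w₀x⁴/(24L))/EI = (17·6·(3/2)²/4-17·6²·(3/2)/3-17·(3/2)⁴/(24·6))/200000 = -63801/51200000 rad
Load 3 — uniform load w=19 kN/m over full span:
  θ_3 = -wx(x²-3Lx+3L²)/(6EI) = -19·(3/2)·((3/2)²-3·6·(3/2)+3·6²)/(6·200000) = -6327/3200000 rad
Superposition: θ = Σ θ_i = -173673/51200000 rad ≈ -0.003392 rad

θ(3/2) = -173673/51200000 rad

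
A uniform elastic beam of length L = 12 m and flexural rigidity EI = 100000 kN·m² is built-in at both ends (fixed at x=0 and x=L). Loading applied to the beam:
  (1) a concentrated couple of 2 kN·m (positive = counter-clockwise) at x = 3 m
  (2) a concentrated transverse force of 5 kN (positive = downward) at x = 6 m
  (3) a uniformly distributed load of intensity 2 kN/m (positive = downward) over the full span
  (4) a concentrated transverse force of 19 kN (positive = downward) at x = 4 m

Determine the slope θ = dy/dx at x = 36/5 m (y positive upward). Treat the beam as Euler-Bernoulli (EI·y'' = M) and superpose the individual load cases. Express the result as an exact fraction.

θ(36/5) = 5563/12500000 rad

Load 1 — applied couple M₀=2 kN·m at a=3 m (b=L-a=9):
  θ_1 = (R_Ax²/2 - M_Ax - M₀(x-a))/EI  [x>a] with R_A=3/16, M_A=-3/8 = ((3/16)·(36/5)²/2 - (-3/8)·(36/5) - 2·((36/5)-3))/100000 = -21/2500000 rad
Load 2 — point force P=5 kN at a=6 m (b=L-a=6):
  θ_2 = Pa²(L-x)(2bL-(3b+a)(L-x))/(2L³EI)  [x>a] = 5·6²·(12-(36/5))·(2·6·12-(3·6+6)·(12-(36/5)))/(2·12³·100000) = 9/125000 rad
Load 3 — uniform load w=2 kN/m over full span:
  θ_3 = -wx(L-x)(L-2x)/(12EI) = -2·(36/5)·(12-(36/5))·(12-2·(36/5))/(12·100000) = 54/390625 rad
Load 4 — point force P=19 kN at a=4 m (b=L-a=8):
  θ_4 = Pa²(L-x)(2bL-(3b+a)(L-x))/(2L³EI)  [x>a] = 19·4²·(12-(36/5))·(2·8·12-(3·8+4)·(12-(36/5)))/(2·12³·100000) = 19/78125 rad
Superposition: θ = Σ θ_i = 5563/12500000 rad ≈ 0.000445 rad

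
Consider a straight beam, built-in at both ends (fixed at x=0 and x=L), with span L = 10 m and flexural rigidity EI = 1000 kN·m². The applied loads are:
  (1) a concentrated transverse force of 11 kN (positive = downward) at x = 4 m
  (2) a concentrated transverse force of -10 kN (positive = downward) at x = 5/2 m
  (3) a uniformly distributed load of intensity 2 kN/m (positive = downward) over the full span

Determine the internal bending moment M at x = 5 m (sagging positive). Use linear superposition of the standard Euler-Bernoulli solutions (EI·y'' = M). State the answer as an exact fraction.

Load 1 — point force P=11 kN at a=4 m (b=L-a=6):
  M_1 = Pa²(a+3b)(L-x)/L³ - Pa²b/L²  [x>a] = 11·4²·(4+3·6)·(10-5)/10³ - 11·4²·6/10² = 44/5 kN·m
Load 2 — point force P=-10 kN at a=5/2 m (b=L-a=15/2):
  M_2 = Pa²(a+3b)(L-x)/L³ - Pa²b/L²  [x>a] = (-10)·(5/2)²·((5/2)+3·(15/2))·(10-5)/10³ - (-10)·(5/2)²·(15/2)/10² = -25/8 kN·m
Load 3 — uniform load w=2 kN/m over full span:
  M_3 = wLx/2 - wL²/12 - wx²/2 = 2·10·5/2 - 2·10²/12 - 2·5²/2 = 25/3 kN·m
Superposition: M = Σ M_i = 1681/120 kN·m ≈ 14.008333 kN·m

M(5) = 1681/120 kN·m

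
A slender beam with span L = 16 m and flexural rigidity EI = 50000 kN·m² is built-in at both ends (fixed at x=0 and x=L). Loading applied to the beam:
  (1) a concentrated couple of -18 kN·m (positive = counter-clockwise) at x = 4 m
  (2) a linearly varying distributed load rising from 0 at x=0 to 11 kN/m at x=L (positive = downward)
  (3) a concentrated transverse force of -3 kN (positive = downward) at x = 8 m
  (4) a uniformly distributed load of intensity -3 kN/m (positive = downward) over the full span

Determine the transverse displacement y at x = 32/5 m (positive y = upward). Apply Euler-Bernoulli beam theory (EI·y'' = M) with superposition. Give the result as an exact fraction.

Load 1 — applied couple M₀=-18 kN·m at a=4 m (b=L-a=12):
  y_1 = (R_Ax³/6 - M_Ax²/2 - M₀(x-a)²/2)/EI  [x>a] with R_A=-81/64, M_A=27/8 = ((-81/64)·(32/5)³/6 - (27/8)·(32/5)²/2 - (-18)·((32/5)-4)²/2)/50000 = -567/390625 m
Load 2 — triangular load w₀=11 kN/m (0→w₀ over full span):
  y_2 = -w₀x²(L-x)²(x+2L)/(120LEI) = -11·(32/5)²·(16-(32/5))²·((32/5)+2·16)/(120·16·50000) = -811008/48828125 m
Load 3 — point force P=-3 kN at a=8 m (b=L-a=8):
  y_3 = -Pb²x²(3aL-(3a+b)x)/(6L³EI)  [x≤a] = -(-3)·8²·(32/5)²·(3·8·16-(3·8+8)·(32/5))/(6·16³·50000) = 448/390625 m
Load 4 — uniform load w=-3 kN/m over full span:
  y_4 = -wx²(L-x)²/(24EI) = -(-3)·(32/5)²·(16-(32/5))²/(24·50000) = 18432/1953125 m
Superposition: y = Σ y_i = -365083/48828125 m ≈ -0.007477 m

y(32/5) = -365083/48828125 m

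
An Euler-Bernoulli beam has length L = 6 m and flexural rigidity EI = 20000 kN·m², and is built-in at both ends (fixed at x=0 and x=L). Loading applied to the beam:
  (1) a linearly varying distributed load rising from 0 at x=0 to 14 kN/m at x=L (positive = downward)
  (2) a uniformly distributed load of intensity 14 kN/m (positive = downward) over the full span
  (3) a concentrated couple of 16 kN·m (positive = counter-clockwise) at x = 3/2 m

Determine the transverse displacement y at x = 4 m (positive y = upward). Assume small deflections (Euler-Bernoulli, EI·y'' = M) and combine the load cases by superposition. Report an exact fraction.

Load 1 — triangular load w₀=14 kN/m (0→w₀ over full span):
  y_1 = -w₀x²(L-x)²(x+2L)/(120LEI) = -14·4²·(6-4)²·(4+2·6)/(120·6·20000) = -28/28125 m
Load 2 — uniform load w=14 kN/m over full span:
  y_2 = -wx²(L-x)²/(24EI) = -14·4²·(6-4)²/(24·20000) = -7/3750 m
Load 3 — applied couple M₀=16 kN·m at a=3/2 m (b=L-a=9/2):
  y_3 = (R_Ax³/6 - M_Ax²/2 - M₀(x-a)²/2)/EI  [x>a] with R_A=3, M_A=-3 = (3·4³/6 - (-3)·4²/2 - 16·(4-(3/2))²/2)/20000 = 3/10000 m
Superposition: y = Σ y_i = -1153/450000 m ≈ -0.002562 m

y(4) = -1153/450000 m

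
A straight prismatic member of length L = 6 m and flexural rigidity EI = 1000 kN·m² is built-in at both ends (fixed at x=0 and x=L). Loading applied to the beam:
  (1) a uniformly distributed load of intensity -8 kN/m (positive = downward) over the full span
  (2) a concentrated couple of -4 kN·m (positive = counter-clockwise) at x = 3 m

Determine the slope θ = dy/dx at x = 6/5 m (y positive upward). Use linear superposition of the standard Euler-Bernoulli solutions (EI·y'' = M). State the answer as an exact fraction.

θ(6/5) = 447/31250 rad

Load 1 — uniform load w=-8 kN/m over full span:
  θ_1 = -wx(L-x)(L-2x)/(12EI) = -(-8)·(6/5)·(6-(6/5))·(6-2·(6/5))/(12·1000) = 216/15625 rad
Load 2 — applied couple M₀=-4 kN·m at a=3 m (b=L-a=3):
  θ_2 = (R_Ax²/2 - M_Ax)/EI  [x≤a] with R_A=-1, M_A=-1 = ((-1)·(6/5)²/2 - (-1)·(6/5))/1000 = 3/6250 rad
Superposition: θ = Σ θ_i = 447/31250 rad ≈ 0.014304 rad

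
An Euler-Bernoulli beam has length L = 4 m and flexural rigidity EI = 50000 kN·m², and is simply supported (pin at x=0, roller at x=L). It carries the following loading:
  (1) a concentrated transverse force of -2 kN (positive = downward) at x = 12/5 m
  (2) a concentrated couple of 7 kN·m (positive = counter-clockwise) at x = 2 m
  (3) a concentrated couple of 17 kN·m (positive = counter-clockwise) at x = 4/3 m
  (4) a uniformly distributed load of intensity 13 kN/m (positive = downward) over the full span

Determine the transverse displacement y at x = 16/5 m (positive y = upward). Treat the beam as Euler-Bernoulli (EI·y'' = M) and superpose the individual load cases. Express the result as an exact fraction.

Load 1 — point force P=-2 kN at a=12/5 m (b=L-a=8/5):
  y_1 = -Pa(L-x)(2Lx-a²-x²)/(6LEI)  [x>a] = -(-2)·(12/5)·(4-(16/5))·(2·4·(16/5)-(12/5)²-(16/5)²)/(6·4·50000) = 12/390625 m
Load 2 — applied couple M₀=7 kN·m at a=2 m (b=L-a=2):
  y_2 = (M₀x³/(6L)-M₀(x-a)²/2+C₁x)/EI  [x>a] with C₁=M₀(3b²-L²)/(6L)=-7/6 = (7·(16/5)³/(6·4)-7·((16/5)-2)²/2+(-7/6)·(16/5))/50000 = 49/3125000 m
Load 3 — applied couple M₀=17 kN·m at a=4/3 m (b=L-a=8/3):
  y_3 = (M₀x³/(6L)-M₀(x-a)²/2+C₁x)/EI  [x>a] with C₁=M₀(3b²-L²)/(6L)=34/9 = (17·(16/5)³/(6·4)-17·((16/5)-(4/3))²/2+(34/9)·(16/5))/50000 = 799/7031250 m
Load 4 — uniform load w=13 kN/m over full span:
  y_4 = -wx(L³-2Lx²+x³)/(24EI) = -13·(16/5)·(4³-2·4·(16/5)²+(16/5)³)/(24·50000) = -3016/5859375 m
Superposition: y = Σ y_i = -49879/140625000 m ≈ -0.000355 m

y(16/5) = -49879/140625000 m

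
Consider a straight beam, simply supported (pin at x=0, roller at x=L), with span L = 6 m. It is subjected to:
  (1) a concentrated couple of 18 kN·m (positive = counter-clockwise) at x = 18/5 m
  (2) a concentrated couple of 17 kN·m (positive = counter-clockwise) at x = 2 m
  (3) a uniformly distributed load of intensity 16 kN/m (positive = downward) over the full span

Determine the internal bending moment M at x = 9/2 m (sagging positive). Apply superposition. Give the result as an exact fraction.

M(9/2) = 181/4 kN·m

Load 1 — applied couple M₀=18 kN·m at a=18/5 m (b=L-a=12/5):
  M_1 = M₀x/L - M₀  [x>a] = 18·(9/2)/6 - 18 = -9/2 kN·m
Load 2 — applied couple M₀=17 kN·m at a=2 m (b=L-a=4):
  M_2 = M₀x/L - M₀  [x>a] = 17·(9/2)/6 - 17 = -17/4 kN·m
Load 3 — uniform load w=16 kN/m over full span:
  M_3 = wx(L-x)/2 = 16·(9/2)·(6-(9/2))/2 = 54 kN·m
Superposition: M = Σ M_i = 181/4 kN·m ≈ 45.250000 kN·m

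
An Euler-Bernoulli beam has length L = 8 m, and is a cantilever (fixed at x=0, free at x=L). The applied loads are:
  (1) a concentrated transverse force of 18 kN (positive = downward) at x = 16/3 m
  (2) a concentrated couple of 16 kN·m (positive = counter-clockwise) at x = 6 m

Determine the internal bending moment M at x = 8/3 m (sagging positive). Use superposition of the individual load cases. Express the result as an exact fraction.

Load 1 — point force P=18 kN at a=16/3 m (b=L-a=8/3):
  M_1 = -P(a-x)  [x≤a] = -18·((16/3)-(8/3)) = -48 kN·m
Load 2 — applied couple M₀=16 kN·m at a=6 m (b=L-a=2):
  M_2 = M₀  [x≤a] = 16 = 16 kN·m
Superposition: M = Σ M_i = -32 kN·m ≈ -32.000000 kN·m

M(8/3) = -32 kN·m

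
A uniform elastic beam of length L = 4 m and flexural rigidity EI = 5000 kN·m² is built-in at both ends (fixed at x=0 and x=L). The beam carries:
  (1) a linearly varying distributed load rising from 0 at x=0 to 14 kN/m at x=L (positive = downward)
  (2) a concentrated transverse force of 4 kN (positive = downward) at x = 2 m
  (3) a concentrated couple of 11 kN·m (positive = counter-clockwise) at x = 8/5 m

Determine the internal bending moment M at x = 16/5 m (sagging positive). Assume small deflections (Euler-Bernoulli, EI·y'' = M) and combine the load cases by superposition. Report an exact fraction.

Load 1 — triangular load w₀=14 kN/m (0→w₀ over full span):
  M_1 = 3w₀Lx/20 - w₀L²/30 - w₀x³/(6L) = 3·14·4·(16/5)/20 - 14·4²/30 - 14·(16/5)³/(6·4) = 112/375 kN·m
Load 2 — point force P=4 kN at a=2 m (b=L-a=2):
  M_2 = Pa²(a+3b)(L-x)/L³ - Pa²b/L²  [x>a] = 4·2²·(2+3·2)·(4-(16/5))/4³ - 4·2²·2/4² = -2/5 kN·m
Load 3 — applied couple M₀=11 kN·m at a=8/5 m (b=L-a=12/5):
  M_3 = R_Ax - M_A - M₀  [x>a] with R_A=99/25, M_A=33/25 = (99/25)·(16/5) - (33/25) - 11 = 44/125 kN·m
Superposition: M = Σ M_i = 94/375 kN·m ≈ 0.250667 kN·m

M(16/5) = 94/375 kN·m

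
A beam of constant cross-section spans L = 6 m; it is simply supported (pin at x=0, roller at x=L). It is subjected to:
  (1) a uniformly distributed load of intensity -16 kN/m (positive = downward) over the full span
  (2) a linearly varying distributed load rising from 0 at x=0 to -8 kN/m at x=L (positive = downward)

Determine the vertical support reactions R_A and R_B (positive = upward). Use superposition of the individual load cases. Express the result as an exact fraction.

R_A = -56 kN, R_B = -64 kN

Load 1 — uniform load w=-16 kN/m over full span:
  R_A = wL/2 = (-16)·6/2 = -48 kN
  R_B = wL/2 = (-16)·6/2 = -48 kN
Load 2 — triangular load w₀=-8 kN/m (0→w₀ over full span):
  R_A = w₀L/6 = (-8)·6/6 = -8 kN
  R_B = w₀L/3 = (-8)·6/3 = -16 kN
Superposition: R_A = -56 kN, R_B = -64 kN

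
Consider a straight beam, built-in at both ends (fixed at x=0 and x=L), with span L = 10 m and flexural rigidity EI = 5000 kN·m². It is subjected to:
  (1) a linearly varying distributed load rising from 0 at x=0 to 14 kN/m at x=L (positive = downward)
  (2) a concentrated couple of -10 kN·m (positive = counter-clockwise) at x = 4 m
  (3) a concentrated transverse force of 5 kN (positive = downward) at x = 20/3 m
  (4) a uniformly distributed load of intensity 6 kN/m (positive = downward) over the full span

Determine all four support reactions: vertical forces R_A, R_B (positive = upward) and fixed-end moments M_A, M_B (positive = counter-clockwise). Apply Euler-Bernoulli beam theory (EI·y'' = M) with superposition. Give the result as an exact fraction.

R_A = 34328/675 kN, M_A = 13388/135 kN·m, R_B = 56797/675 kN, M_B = -17632/135 kN·m

Load 1 — triangular load w₀=14 kN/m (0→w₀ over full span):
  R_A = 3w₀L/20 = 3·14·10/20 = 21 kN
  M_A = w₀L²/30 = 14·10²/30 = 140/3 kN·m
  R_B = 7w₀L/20 = 7·14·10/20 = 49 kN
  M_B = -w₀L²/20 = -14·10²/20 = -70 kN·m
Load 2 — applied couple M₀=-10 kN·m at a=4 m (b=L-a=6):
  R_A = 6M₀ab/L³ = 6·(-10)·4·6/10³ = -36/25 kN
  M_A = M₀b(2a-b)/L² = (-10)·6·(2·4-6)/10² = -6/5 kN·m
  R_B = -6M₀ab/L³ = -6·(-10)·4·6/10³ = 36/25 kN
  M_B = M₀a(2b-a)/L² = (-10)·4·(2·6-4)/10² = -16/5 kN·m
Load 3 — point force P=5 kN at a=20/3 m (b=L-a=10/3):
  R_A = Pb²(3a+b)/L³ = 5·(10/3)²·(3·(20/3)+(10/3))/10³ = 35/27 kN
  M_A = Pab²/L² = 5·(20/3)·(10/3)²/10² = 100/27 kN·m
  R_B = Pa²(a+3b)/L³ = 5·(20/3)²·((20/3)+3·(10/3))/10³ = 100/27 kN
  M_B = -Pa²b/L² = -5·(20/3)²·(10/3)/10² = -200/27 kN·m
Load 4 — uniform load w=6 kN/m over full span:
  R_A = wL/2 = 6·10/2 = 30 kN
  M_A = wL²/12 = 6·10²/12 = 50 kN·m
  R_B = wL/2 = 6·10/2 = 30 kN
  M_B = -wL²/12 = -6·10²/12 = -50 kN·m
Superposition: R_A = 34328/675 kN, M_A = 13388/135 kN·m, R_B = 56797/675 kN, M_B = -17632/135 kN·m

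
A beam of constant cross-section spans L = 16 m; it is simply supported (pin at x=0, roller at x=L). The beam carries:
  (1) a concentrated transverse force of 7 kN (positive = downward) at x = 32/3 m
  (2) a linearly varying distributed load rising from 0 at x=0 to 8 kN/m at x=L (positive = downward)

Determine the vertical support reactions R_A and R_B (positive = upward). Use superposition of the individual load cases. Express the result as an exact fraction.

R_A = 71/3 kN, R_B = 142/3 kN

Load 1 — point force P=7 kN at a=32/3 m (b=L-a=16/3):
  R_A = Pb/L = 7·(16/3)/16 = 7/3 kN
  R_B = Pa/L = 7·(32/3)/16 = 14/3 kN
Load 2 — triangular load w₀=8 kN/m (0→w₀ over full span):
  R_A = w₀L/6 = 8·16/6 = 64/3 kN
  R_B = w₀L/3 = 8·16/3 = 128/3 kN
Superposition: R_A = 71/3 kN, R_B = 142/3 kN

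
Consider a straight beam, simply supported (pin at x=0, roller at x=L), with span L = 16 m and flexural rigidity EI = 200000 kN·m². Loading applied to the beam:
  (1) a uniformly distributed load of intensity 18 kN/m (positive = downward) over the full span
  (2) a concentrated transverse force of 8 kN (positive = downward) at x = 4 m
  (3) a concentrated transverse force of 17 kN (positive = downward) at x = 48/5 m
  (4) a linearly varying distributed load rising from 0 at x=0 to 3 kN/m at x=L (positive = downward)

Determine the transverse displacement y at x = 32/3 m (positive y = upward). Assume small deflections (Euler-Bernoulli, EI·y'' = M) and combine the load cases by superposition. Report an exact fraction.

y(32/3) = -7641124/94921875 m

Load 1 — uniform load w=18 kN/m over full span:
  y_1 = -wx(L³-2Lx²+x³)/(24EI) = -18·(32/3)·(16³-2·16·(32/3)²+(32/3)³)/(24·200000) = -5632/84375 m
Load 2 — point force P=8 kN at a=4 m (b=L-a=12):
  y_2 = -Pa(L-x)(2Lx-a²-x²)/(6LEI)  [x>a] = -8·4·(16-(32/3))·(2·16·(32/3)-4²-(32/3)²)/(6·16·200000) = -476/253125 m
Load 3 — point force P=17 kN at a=48/5 m (b=L-a=32/5):
  y_3 = -Pa(L-x)(2Lx-a²-x²)/(6LEI)  [x>a] = -17·(48/5)·(16-(32/3))·(2·16·(32/3)-(48/5)²-(32/3)²)/(6·16·200000) = -64736/10546875 m
Load 4 — triangular load w₀=3 kN/m (0→w₀ over full span):
  y_4 = -w₀x(7L⁴-10L²x²+3x⁴)/(360LEI) = -3·(32/3)·(7·16⁴-10·16²·(32/3)²+3·(32/3)⁴)/(360·16·200000) = -4352/759375 m
Superposition: y = Σ y_i = -7641124/94921875 m ≈ -0.080499 m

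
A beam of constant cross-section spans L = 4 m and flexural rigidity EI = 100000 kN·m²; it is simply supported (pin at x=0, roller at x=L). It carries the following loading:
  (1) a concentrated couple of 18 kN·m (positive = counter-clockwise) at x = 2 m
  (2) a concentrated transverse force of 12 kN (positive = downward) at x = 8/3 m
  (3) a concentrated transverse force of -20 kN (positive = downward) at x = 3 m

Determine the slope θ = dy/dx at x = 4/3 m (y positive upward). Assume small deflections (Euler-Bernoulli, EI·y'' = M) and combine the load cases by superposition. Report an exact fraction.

θ(4/3) = 169/5400000 rad

Load 1 — applied couple M₀=18 kN·m at a=2 m (b=L-a=2):
  θ_1 = (M₀x²/(2L)+C₁)/EI  [x≤a] with C₁=M₀(3b²-L²)/(6L)=-3 = (18·(4/3)²/(2·4)+(-3))/100000 = 1/100000 rad
Load 2 — point force P=12 kN at a=8/3 m (b=L-a=4/3):
  θ_2 = -Pb(L²-b²-3x²)/(6LEI)  [x≤a] = -12·(4/3)·(4²-(4/3)²-3·(4/3)²)/(6·4·100000) = -1/16875 rad
Load 3 — point force P=-20 kN at a=3 m (b=L-a=1):
  θ_3 = -Pb(L²-b²-3x²)/(6LEI)  [x≤a] = -(-20)·1·(4²-1²-3·(4/3)²)/(6·4·100000) = 29/360000 rad
Superposition: θ = Σ θ_i = 169/5400000 rad ≈ 0.000031 rad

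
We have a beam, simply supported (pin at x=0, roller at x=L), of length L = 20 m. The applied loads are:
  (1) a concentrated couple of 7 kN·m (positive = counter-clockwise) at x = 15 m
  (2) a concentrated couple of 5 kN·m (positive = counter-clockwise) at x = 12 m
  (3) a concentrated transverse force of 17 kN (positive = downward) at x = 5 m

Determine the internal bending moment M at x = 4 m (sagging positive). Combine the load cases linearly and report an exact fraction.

M(4) = 267/5 kN·m

Load 1 — applied couple M₀=7 kN·m at a=15 m (b=L-a=5):
  M_1 = M₀x/L  [x≤a] = 7·4/20 = 7/5 kN·m
Load 2 — applied couple M₀=5 kN·m at a=12 m (b=L-a=8):
  M_2 = M₀x/L  [x≤a] = 5·4/20 = 1 kN·m
Load 3 — point force P=17 kN at a=5 m (b=L-a=15):
  M_3 = Pbx/L  [x≤a] = 17·15·4/20 = 51 kN·m
Superposition: M = Σ M_i = 267/5 kN·m ≈ 53.400000 kN·m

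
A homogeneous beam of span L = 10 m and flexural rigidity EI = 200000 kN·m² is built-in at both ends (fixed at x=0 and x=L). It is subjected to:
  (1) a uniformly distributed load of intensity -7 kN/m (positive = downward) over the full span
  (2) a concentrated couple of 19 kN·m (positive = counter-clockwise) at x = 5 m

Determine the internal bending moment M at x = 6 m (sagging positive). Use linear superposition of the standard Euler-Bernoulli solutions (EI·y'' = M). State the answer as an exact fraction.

M(6) = -1939/60 kN·m

Load 1 — uniform load w=-7 kN/m over full span:
  M_1 = wLx/2 - wL²/12 - wx²/2 = (-7)·10·6/2 - (-7)·10²/12 - (-7)·6²/2 = -77/3 kN·m
Load 2 — applied couple M₀=19 kN·m at a=5 m (b=L-a=5):
  M_2 = R_Ax - M_A - M₀  [x>a] with R_A=57/20, M_A=19/4 = (57/20)·6 - (19/4) - 19 = -133/20 kN·m
Superposition: M = Σ M_i = -1939/60 kN·m ≈ -32.316667 kN·m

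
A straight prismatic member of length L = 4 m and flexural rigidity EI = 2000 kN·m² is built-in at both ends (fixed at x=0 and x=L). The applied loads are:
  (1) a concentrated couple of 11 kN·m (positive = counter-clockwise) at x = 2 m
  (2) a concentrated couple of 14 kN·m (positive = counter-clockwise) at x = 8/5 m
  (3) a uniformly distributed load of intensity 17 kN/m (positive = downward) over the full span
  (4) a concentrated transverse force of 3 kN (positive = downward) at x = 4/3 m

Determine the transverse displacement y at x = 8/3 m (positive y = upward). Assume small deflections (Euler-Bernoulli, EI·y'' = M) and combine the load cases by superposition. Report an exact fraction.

Load 1 — applied couple M₀=11 kN·m at a=2 m (b=L-a=2):
  y_1 = (R_Ax³/6 - M_Ax²/2 - M₀(x-a)²/2)/EI  [x>a] with R_A=33/8, M_A=11/4 = ((33/8)·(8/3)³/6 - (11/4)·(8/3)²/2 - 11·((8/3)-2)²/2)/2000 = 11/27000 m
Load 2 — applied couple M₀=14 kN·m at a=8/5 m (b=L-a=12/5):
  y_2 = (R_Ax³/6 - M_Ax²/2 - M₀(x-a)²/2)/EI  [x>a] with R_A=126/25, M_A=42/25 = ((126/25)·(8/3)³/6 - (42/25)·(8/3)²/2 - 14·((8/3)-(8/5))²/2)/2000 = 28/28125 m
Load 3 — uniform load w=17 kN/m over full span:
  y_3 = -wx²(L-x)²/(24EI) = -17·(8/3)²·(4-(8/3))²/(24·2000) = -136/30375 m
Load 4 — point force P=3 kN at a=4/3 m (b=L-a=8/3):
  y_4 = -Pa²(L-x)²(3bL-(3b+a)(L-x))/(6L³EI)  [x>a] = -3·(4/3)²·(4-(8/3))²·(3·(8/3)·4-(3·(8/3)+(4/3))·(4-(8/3)))/(6·4³·2000) = -22/91125 m
Superposition: y = Σ y_i = -60431/18225000 m ≈ -0.003316 m

y(8/3) = -60431/18225000 m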